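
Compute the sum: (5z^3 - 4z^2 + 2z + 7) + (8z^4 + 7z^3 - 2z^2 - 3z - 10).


Align terms by degree and add:
  5z^3 - 4z^2 + 2z + 7
+ 8z^4 + 7z^3 - 2z^2 - 3z - 10
= 8z^4 + 12z^3 - 6z^2 - z - 3


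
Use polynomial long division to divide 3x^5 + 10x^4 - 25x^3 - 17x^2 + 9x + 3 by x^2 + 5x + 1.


(3x^5 + 10x^4 - 25x^3 - 17x^2 + 9x + 3) / (x^2 + 5x + 1)
Step 1: 3x^3 * (x^2 + 5x + 1) = 3x^5 + 15x^4 + 3x^3; subtract.
Step 2: -5x^2 * (x^2 + 5x + 1) = -5x^4 - 25x^3 - 5x^2; subtract.
Step 3: -3x * (x^2 + 5x + 1) = -3x^3 - 15x^2 - 3x; subtract.
Step 4: 3 * (x^2 + 5x + 1) = 3x^2 + 15x + 3; subtract.
Quotient: 3x^3 - 5x^2 - 3x + 3, Remainder: -3x


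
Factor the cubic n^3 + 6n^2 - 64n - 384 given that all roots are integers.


Try integer roots (divisors of -384). n=8: p(8)=0.
Divide out (n - 8): quotient is n^2 + 14n + 48.
Factor the quadratic: (n + 6)(n + 8)
Result: (n - 8)(n + 6)(n + 8)


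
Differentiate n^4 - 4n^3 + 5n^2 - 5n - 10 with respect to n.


Apply the power rule term by term:
  d/dn(n^4) = 4n^3
  d/dn(-4n^3) = -12n^2
  d/dn(5n^2) = 10n
  d/dn(-5n) = -5
  d/dn(-10) = 0
p'(n) = 4n^3 - 12n^2 + 10n - 5


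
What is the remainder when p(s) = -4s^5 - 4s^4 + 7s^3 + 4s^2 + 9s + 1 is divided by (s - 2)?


By the Remainder Theorem, the remainder equals p(2):
  -4*(2)^5 = -128
  -4*(2)^4 = -64
  7*(2)^3 = 56
  4*(2)^2 = 16
  9*(2)^1 = 18
  constant: 1
Sum: -128 - 64 + 56 + 16 + 18 + 1 = -101


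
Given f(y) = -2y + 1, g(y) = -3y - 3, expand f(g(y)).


Substitute g(y) into f:
f(g(y)) = -2*(-3y - 3) + 1
Expand and combine: 6y + 7


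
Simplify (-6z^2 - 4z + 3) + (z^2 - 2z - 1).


Align terms by degree and add:
  -6z^2 - 4z + 3
+ z^2 - 2z - 1
= -5z^2 - 6z + 2


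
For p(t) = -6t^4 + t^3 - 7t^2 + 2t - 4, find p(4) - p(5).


p(4) = -1580
p(5) = -3794
p(4) - p(5) = -1580 + 3794 = 2214


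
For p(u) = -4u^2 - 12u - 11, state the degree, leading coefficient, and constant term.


Highest power of u is 2, with coefficient -4. Constant term is -11.
Degree = 2, leading coefficient = -4, constant term = -11


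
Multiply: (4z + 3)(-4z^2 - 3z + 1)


Distribute each term of the first polynomial:
  (4z)(-4z^2 - 3z + 1) = -16z^3 - 12z^2 + 4z
  (3)(-4z^2 - 3z + 1) = -12z^2 - 9z + 3
Sum: -16z^3 - 24z^2 - 5z + 3


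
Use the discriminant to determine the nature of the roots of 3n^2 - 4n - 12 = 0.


D = b^2 - 4ac = (-4)^2 - 4(3)(-12) = 16 + 144 = 160
Since D > 0: two distinct irrational roots


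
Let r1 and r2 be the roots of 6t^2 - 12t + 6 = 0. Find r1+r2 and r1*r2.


For at^2+bt+c=0: sum = -b/a, product = c/a.
a=6, b=-12, c=6
Sum = -(-12)/6 = 2
Product = (6)/6 = 1


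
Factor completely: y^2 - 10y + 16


Roots satisfy r1 + r2 = -b/a = 10 and r1*r2 = c/a = 16.
So r1 = 8, r2 = 2.
y^2 - 10y + 16 = (y - r1)(y - r2) = (y - 8)(y - 2)


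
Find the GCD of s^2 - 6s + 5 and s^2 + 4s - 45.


Factor each:
  s^2 - 6s + 5 = (s - 5)(s - 1)
  s^2 + 4s - 45 = (s - 5)(s + 9)
Common monic factor: s - 5


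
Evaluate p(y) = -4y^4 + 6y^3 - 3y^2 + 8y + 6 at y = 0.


Using direct substitution:
  -4 * (0)^4 = 0
  6 * (0)^3 = 0
  -3 * (0)^2 = 0
  8 * (0)^1 = 0
  constant: 6
Sum = 0 + 0 + 0 + 0 + 6 = 6


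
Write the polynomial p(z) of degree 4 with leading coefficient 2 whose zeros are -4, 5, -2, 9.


p(z) = 2(z + 4)(z - 5)(z + 2)(z - 9)
Expand: 2z^4 - 16z^3 - 62z^2 + 316z + 720


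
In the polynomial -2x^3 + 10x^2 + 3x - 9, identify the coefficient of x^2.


Read off the coefficient of x^2: 10


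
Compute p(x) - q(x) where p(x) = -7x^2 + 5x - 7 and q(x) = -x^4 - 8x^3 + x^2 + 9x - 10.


Distribute the minus sign:
  (-7x^2 + 5x - 7)
- (-x^4 - 8x^3 + x^2 + 9x - 10)
Negate second polynomial: x^4 + 8x^3 - x^2 - 9x + 10
Add: x^4 + 8x^3 - 8x^2 - 4x + 3


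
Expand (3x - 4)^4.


Expand (3x - 4)^4 by repeated multiplication:
  (3x - 4)^2 = 9x^2 - 24x + 16
  (3x - 4)^3 = 27x^3 - 108x^2 + 144x - 64
= 81x^4 - 432x^3 + 864x^2 - 768x + 256


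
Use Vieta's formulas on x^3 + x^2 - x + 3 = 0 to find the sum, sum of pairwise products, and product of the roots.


Monic cubic x^3+bx^2+cx+d=0: sum=-b, pairwise sum=c, product=-d.
b=1, c=-1, d=3
r1+r2+r3 = -1
r1r2+r1r3+r2r3 = -1
r1r2r3 = -3


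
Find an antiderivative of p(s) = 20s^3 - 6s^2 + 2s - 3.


Reverse power rule on each term:
  ∫ 20s^3 ds = 5s^4
  ∫ -6s^2 ds = -2s^3
  ∫ 2s ds = s^2
  ∫ -3 ds = -3s
F(s) = 5s^4 - 2s^3 + s^2 - 3s + C


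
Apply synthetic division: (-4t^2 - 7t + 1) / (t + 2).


Synthetic division with c = -2. Coefficients: -4, -7, 1
Bring down -4.
  -4 * -2 = 8; 8 - 7 = 1
  1 * -2 = -2; -2 + 1 = -1
Quotient: -4t + 1, Remainder: -1


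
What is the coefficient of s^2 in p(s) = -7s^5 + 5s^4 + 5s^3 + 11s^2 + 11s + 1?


Read off the coefficient of s^2: 11


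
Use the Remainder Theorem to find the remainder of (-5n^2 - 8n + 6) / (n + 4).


By the Remainder Theorem, the remainder equals p(-4):
  -5*(-4)^2 = -80
  -8*(-4)^1 = 32
  constant: 6
Sum: -80 + 32 + 6 = -42


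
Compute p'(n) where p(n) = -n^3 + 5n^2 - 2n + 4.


Apply the power rule term by term:
  d/dn(-n^3) = -3n^2
  d/dn(5n^2) = 10n
  d/dn(-2n) = -2
  d/dn(4) = 0
p'(n) = -3n^2 + 10n - 2


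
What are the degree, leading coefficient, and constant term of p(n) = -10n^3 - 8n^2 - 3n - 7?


Highest power of n is 3, with coefficient -10. Constant term is -7.
Degree = 3, leading coefficient = -10, constant term = -7


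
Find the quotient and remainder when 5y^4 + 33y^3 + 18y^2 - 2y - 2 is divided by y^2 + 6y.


(5y^4 + 33y^3 + 18y^2 - 2y - 2) / (y^2 + 6y)
Step 1: 5y^2 * (y^2 + 6y) = 5y^4 + 30y^3; subtract.
Step 2: 3y * (y^2 + 6y) = 3y^3 + 18y^2; subtract.
Step 3: 0 * (y^2 + 6y) = 0; subtract.
Quotient: 5y^2 + 3y, Remainder: -2y - 2


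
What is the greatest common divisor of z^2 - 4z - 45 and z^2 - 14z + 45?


Factor each:
  z^2 - 4z - 45 = (z - 9)(z + 5)
  z^2 - 14z + 45 = (z - 9)(z - 5)
Common monic factor: z - 9


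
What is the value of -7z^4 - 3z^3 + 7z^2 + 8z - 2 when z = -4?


Using direct substitution:
  -7 * (-4)^4 = -1792
  -3 * (-4)^3 = 192
  7 * (-4)^2 = 112
  8 * (-4)^1 = -32
  constant: -2
Sum = -1792 + 192 + 112 - 32 - 2 = -1522


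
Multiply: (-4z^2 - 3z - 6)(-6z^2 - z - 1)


Distribute each term of the first polynomial:
  (-4z^2)(-6z^2 - z - 1) = 24z^4 + 4z^3 + 4z^2
  (-3z)(-6z^2 - z - 1) = 18z^3 + 3z^2 + 3z
  (-6)(-6z^2 - z - 1) = 36z^2 + 6z + 6
Sum: 24z^4 + 22z^3 + 43z^2 + 9z + 6


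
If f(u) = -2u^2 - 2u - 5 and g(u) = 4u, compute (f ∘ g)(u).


Substitute g(u) into f:
f(g(u)) = -2*(4u)^2 + (-2)*(4u) + (-5)
(4u)^2 = 16u^2
Expand and combine: -32u^2 - 8u - 5


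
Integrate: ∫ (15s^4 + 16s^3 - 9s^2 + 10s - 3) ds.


Reverse power rule on each term:
  ∫ 15s^4 ds = 3s^5
  ∫ 16s^3 ds = 4s^4
  ∫ -9s^2 ds = -3s^3
  ∫ 10s ds = 5s^2
  ∫ -3 ds = -3s
F(s) = 3s^5 + 4s^4 - 3s^3 + 5s^2 - 3s + C


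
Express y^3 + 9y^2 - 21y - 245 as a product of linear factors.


Try integer roots (divisors of -245). y=-7: p(-7)=0.
Divide out (y + 7): quotient is y^2 + 2y - 35.
Factor the quadratic: (y - 5)(y + 7)
Result: (y + 7)(y - 5)(y + 7)


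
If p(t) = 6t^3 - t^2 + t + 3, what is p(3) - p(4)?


p(3) = 159
p(4) = 375
p(3) - p(4) = 159 - 375 = -216


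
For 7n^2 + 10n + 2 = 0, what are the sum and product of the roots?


For an^2+bn+c=0: sum = -b/a, product = c/a.
a=7, b=10, c=2
Sum = -(10)/7 = -10/7
Product = (2)/7 = 2/7


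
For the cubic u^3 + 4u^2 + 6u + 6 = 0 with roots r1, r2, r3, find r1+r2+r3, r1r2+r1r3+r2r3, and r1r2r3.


Monic cubic u^3+bu^2+cu+d=0: sum=-b, pairwise sum=c, product=-d.
b=4, c=6, d=6
r1+r2+r3 = -4
r1r2+r1r3+r2r3 = 6
r1r2r3 = -6


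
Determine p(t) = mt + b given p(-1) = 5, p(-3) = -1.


p(t) = mt + b. Using p(-1)=5, p(-3)=-1:
m = (5 + 1)/(-1 + 3) = 6/2 = 3
b = 5 - m*(-1) = 5 + 3 = 8
p(t) = 3t + 8


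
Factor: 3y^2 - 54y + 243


Roots satisfy r1 + r2 = -b/a = 18 and r1*r2 = c/a = 81.
So r1 = 9, r2 = 9.
3y^2 - 54y + 243 = 3(y - r1)(y - r2) = 3(y - 9)(y - 9)


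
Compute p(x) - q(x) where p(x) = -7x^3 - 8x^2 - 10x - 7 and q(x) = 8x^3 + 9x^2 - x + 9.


Distribute the minus sign:
  (-7x^3 - 8x^2 - 10x - 7)
- (8x^3 + 9x^2 - x + 9)
Negate second polynomial: -8x^3 - 9x^2 + x - 9
Add: -15x^3 - 17x^2 - 9x - 16


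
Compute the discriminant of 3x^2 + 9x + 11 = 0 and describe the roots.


D = b^2 - 4ac = (9)^2 - 4(3)(11) = 81 - 132 = -51
Since D < 0: two complex conjugate roots (no real roots)


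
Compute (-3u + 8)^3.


Expand (-3u + 8)^3 by repeated multiplication:
  (-3u + 8)^2 = 9u^2 - 48u + 64
= -27u^3 + 216u^2 - 576u + 512


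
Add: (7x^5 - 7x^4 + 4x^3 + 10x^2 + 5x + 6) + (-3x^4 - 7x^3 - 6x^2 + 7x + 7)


Align terms by degree and add:
  7x^5 - 7x^4 + 4x^3 + 10x^2 + 5x + 6
  -3x^4 - 7x^3 - 6x^2 + 7x + 7
= 7x^5 - 10x^4 - 3x^3 + 4x^2 + 12x + 13


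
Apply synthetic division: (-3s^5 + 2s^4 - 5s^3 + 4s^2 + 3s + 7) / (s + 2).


Synthetic division with c = -2. Coefficients: -3, 2, -5, 4, 3, 7
Bring down -3.
  -3 * -2 = 6; 6 + 2 = 8
  8 * -2 = -16; -16 - 5 = -21
  -21 * -2 = 42; 42 + 4 = 46
  46 * -2 = -92; -92 + 3 = -89
  -89 * -2 = 178; 178 + 7 = 185
Quotient: -3s^4 + 8s^3 - 21s^2 + 46s - 89, Remainder: 185


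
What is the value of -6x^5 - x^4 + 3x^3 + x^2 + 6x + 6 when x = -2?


Using direct substitution:
  -6 * (-2)^5 = 192
  -1 * (-2)^4 = -16
  3 * (-2)^3 = -24
  1 * (-2)^2 = 4
  6 * (-2)^1 = -12
  constant: 6
Sum = 192 - 16 - 24 + 4 - 12 + 6 = 150


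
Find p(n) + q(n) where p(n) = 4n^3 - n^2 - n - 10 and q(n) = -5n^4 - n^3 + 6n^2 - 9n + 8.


Align terms by degree and add:
  4n^3 - n^2 - n - 10
  -5n^4 - n^3 + 6n^2 - 9n + 8
= -5n^4 + 3n^3 + 5n^2 - 10n - 2


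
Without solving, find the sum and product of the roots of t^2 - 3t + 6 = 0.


For at^2+bt+c=0: sum = -b/a, product = c/a.
a=1, b=-3, c=6
Sum = -(-3)/1 = 3
Product = (6)/1 = 6


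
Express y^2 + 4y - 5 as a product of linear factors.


Roots satisfy r1 + r2 = -b/a = -4 and r1*r2 = c/a = -5.
So r1 = -5, r2 = 1.
y^2 + 4y - 5 = (y - r1)(y - r2) = (y + 5)(y - 1)


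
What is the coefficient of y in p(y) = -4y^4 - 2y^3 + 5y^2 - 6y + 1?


Read off the coefficient of y: -6


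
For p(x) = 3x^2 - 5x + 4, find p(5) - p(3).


p(5) = 54
p(3) = 16
p(5) - p(3) = 54 - 16 = 38


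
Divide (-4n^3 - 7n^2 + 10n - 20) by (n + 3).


(-4n^3 - 7n^2 + 10n - 20) / (n + 3)
Step 1: -4n^2 * (n + 3) = -4n^3 - 12n^2; subtract.
Step 2: 5n * (n + 3) = 5n^2 + 15n; subtract.
Step 3: -5 * (n + 3) = -5n - 15; subtract.
Quotient: -4n^2 + 5n - 5, Remainder: -5


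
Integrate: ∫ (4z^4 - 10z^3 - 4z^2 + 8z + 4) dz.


Reverse power rule on each term:
  ∫ 4z^4 dz = (4/5)z^5
  ∫ -10z^3 dz = -(5/2)z^4
  ∫ -4z^2 dz = -(4/3)z^3
  ∫ 8z dz = 4z^2
  ∫ 4 dz = 4z
F(z) = (4/5)z^5 - (5/2)z^4 - (4/3)z^3 + 4z^2 + 4z + C


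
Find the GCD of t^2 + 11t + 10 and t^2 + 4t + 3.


Factor each:
  t^2 + 11t + 10 = (t + 1)(t + 10)
  t^2 + 4t + 3 = (t + 1)(t + 3)
Common monic factor: t + 1


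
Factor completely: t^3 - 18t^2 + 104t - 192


Try integer roots (divisors of -192). t=8: p(8)=0.
Divide out (t - 8): quotient is t^2 - 10t + 24.
Factor the quadratic: (t - 4)(t - 6)
Result: (t - 8)(t - 4)(t - 6)


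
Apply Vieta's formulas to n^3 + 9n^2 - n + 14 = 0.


Monic cubic n^3+bn^2+cn+d=0: sum=-b, pairwise sum=c, product=-d.
b=9, c=-1, d=14
r1+r2+r3 = -9
r1r2+r1r3+r2r3 = -1
r1r2r3 = -14


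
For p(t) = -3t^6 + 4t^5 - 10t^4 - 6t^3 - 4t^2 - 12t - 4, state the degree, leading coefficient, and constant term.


Highest power of t is 6, with coefficient -3. Constant term is -4.
Degree = 6, leading coefficient = -3, constant term = -4


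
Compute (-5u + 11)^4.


Expand (-5u + 11)^4 by repeated multiplication:
  (-5u + 11)^2 = 25u^2 - 110u + 121
  (-5u + 11)^3 = -125u^3 + 825u^2 - 1815u + 1331
= 625u^4 - 5500u^3 + 18150u^2 - 26620u + 14641


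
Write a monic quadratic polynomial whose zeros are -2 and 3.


p(x) = (x + 2)(x - 3)
Expand: x^2 - x - 6


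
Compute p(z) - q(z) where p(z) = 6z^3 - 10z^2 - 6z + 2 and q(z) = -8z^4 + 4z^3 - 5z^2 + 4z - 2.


Distribute the minus sign:
  (6z^3 - 10z^2 - 6z + 2)
- (-8z^4 + 4z^3 - 5z^2 + 4z - 2)
Negate second polynomial: 8z^4 - 4z^3 + 5z^2 - 4z + 2
Add: 8z^4 + 2z^3 - 5z^2 - 10z + 4


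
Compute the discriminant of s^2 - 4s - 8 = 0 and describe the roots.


D = b^2 - 4ac = (-4)^2 - 4(1)(-8) = 16 + 32 = 48
Since D > 0: two distinct irrational roots


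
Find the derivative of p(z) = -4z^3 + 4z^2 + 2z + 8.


Apply the power rule term by term:
  d/dz(-4z^3) = -12z^2
  d/dz(4z^2) = 8z
  d/dz(2z) = 2
  d/dz(8) = 0
p'(z) = -12z^2 + 8z + 2


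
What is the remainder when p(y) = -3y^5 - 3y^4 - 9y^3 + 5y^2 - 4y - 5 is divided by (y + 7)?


By the Remainder Theorem, the remainder equals p(-7):
  -3*(-7)^5 = 50421
  -3*(-7)^4 = -7203
  -9*(-7)^3 = 3087
  5*(-7)^2 = 245
  -4*(-7)^1 = 28
  constant: -5
Sum: 50421 - 7203 + 3087 + 245 + 28 - 5 = 46573


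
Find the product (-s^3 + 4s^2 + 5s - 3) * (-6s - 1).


Distribute each term of the first polynomial:
  (-s^3)(-6s - 1) = 6s^4 + s^3
  (4s^2)(-6s - 1) = -24s^3 - 4s^2
  (5s)(-6s - 1) = -30s^2 - 5s
  (-3)(-6s - 1) = 18s + 3
Sum: 6s^4 - 23s^3 - 34s^2 + 13s + 3


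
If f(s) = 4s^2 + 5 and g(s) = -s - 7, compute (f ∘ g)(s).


Substitute g(s) into f:
f(g(s)) = 4*(-s - 7)^2 + 5
(-s - 7)^2 = s^2 + 14s + 49
Expand and combine: 4s^2 + 56s + 201


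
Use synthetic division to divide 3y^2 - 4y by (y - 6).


Synthetic division with c = 6. Coefficients: 3, -4, 0
Bring down 3.
  3 * 6 = 18; 18 - 4 = 14
  14 * 6 = 84; 84 + 0 = 84
Quotient: 3y + 14, Remainder: 84


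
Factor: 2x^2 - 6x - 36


Roots satisfy r1 + r2 = -b/a = 3 and r1*r2 = c/a = -18.
So r1 = -3, r2 = 6.
2x^2 - 6x - 36 = 2(x - r1)(x - r2) = 2(x + 3)(x - 6)


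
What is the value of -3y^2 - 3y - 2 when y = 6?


Using direct substitution:
  -3 * (6)^2 = -108
  -3 * (6)^1 = -18
  constant: -2
Sum = -108 - 18 - 2 = -128


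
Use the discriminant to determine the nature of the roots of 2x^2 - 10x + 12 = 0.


D = b^2 - 4ac = (-10)^2 - 4(2)(12) = 100 - 96 = 4
Since D > 0: two distinct rational roots


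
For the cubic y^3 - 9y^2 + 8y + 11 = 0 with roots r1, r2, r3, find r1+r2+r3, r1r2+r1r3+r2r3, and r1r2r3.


Monic cubic y^3+by^2+cy+d=0: sum=-b, pairwise sum=c, product=-d.
b=-9, c=8, d=11
r1+r2+r3 = 9
r1r2+r1r3+r2r3 = 8
r1r2r3 = -11


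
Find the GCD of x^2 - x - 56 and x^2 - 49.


Factor each:
  x^2 - x - 56 = (x + 7)(x - 8)
  x^2 - 49 = (x + 7)(x - 7)
Common monic factor: x + 7


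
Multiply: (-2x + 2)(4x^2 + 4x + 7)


Distribute each term of the first polynomial:
  (-2x)(4x^2 + 4x + 7) = -8x^3 - 8x^2 - 14x
  (2)(4x^2 + 4x + 7) = 8x^2 + 8x + 14
Sum: -8x^3 - 6x + 14


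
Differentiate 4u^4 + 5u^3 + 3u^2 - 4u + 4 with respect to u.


Apply the power rule term by term:
  d/du(4u^4) = 16u^3
  d/du(5u^3) = 15u^2
  d/du(3u^2) = 6u
  d/du(-4u) = -4
  d/du(4) = 0
p'(u) = 16u^3 + 15u^2 + 6u - 4


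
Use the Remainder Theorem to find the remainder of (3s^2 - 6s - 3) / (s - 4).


By the Remainder Theorem, the remainder equals p(4):
  3*(4)^2 = 48
  -6*(4)^1 = -24
  constant: -3
Sum: 48 - 24 - 3 = 21


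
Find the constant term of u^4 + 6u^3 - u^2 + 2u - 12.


Read off the constant term: -12


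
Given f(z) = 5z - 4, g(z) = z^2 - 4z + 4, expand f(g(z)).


Substitute g(z) into f:
f(g(z)) = 5*(z^2 - 4z + 4) + (-4)
Expand and combine: 5z^2 - 20z + 16


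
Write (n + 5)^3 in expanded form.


Expand (n + 5)^3 by repeated multiplication:
  (n + 5)^2 = n^2 + 10n + 25
= n^3 + 15n^2 + 75n + 125


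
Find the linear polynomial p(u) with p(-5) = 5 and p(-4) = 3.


p(u) = mu + b. Using p(-5)=5, p(-4)=3:
m = (5 - 3)/(-5 + 4) = 2/-1 = -2
b = 5 - m*(-5) = 5 - 10 = -5
p(u) = -2u - 5


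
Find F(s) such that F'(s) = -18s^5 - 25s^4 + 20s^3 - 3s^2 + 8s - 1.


Reverse power rule on each term:
  ∫ -18s^5 ds = -3s^6
  ∫ -25s^4 ds = -5s^5
  ∫ 20s^3 ds = 5s^4
  ∫ -3s^2 ds = -s^3
  ∫ 8s ds = 4s^2
  ∫ -1 ds = -s
F(s) = -3s^6 - 5s^5 + 5s^4 - s^3 + 4s^2 - s + C


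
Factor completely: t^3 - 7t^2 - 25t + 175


Try integer roots (divisors of 175). t=5: p(5)=0.
Divide out (t - 5): quotient is t^2 - 2t - 35.
Factor the quadratic: (t + 5)(t - 7)
Result: (t - 5)(t + 5)(t - 7)


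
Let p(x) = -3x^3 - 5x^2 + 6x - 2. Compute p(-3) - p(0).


p(-3) = 16
p(0) = -2
p(-3) - p(0) = 16 + 2 = 18


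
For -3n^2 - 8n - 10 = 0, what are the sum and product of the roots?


For an^2+bn+c=0: sum = -b/a, product = c/a.
a=-3, b=-8, c=-10
Sum = -(-8)/-3 = -8/3
Product = (-10)/-3 = 10/3


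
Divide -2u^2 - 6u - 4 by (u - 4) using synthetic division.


Synthetic division with c = 4. Coefficients: -2, -6, -4
Bring down -2.
  -2 * 4 = -8; -8 - 6 = -14
  -14 * 4 = -56; -56 - 4 = -60
Quotient: -2u - 14, Remainder: -60


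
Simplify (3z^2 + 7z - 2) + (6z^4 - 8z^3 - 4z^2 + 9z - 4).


Align terms by degree and add:
  3z^2 + 7z - 2
+ 6z^4 - 8z^3 - 4z^2 + 9z - 4
= 6z^4 - 8z^3 - z^2 + 16z - 6


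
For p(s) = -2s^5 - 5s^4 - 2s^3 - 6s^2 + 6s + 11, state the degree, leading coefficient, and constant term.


Highest power of s is 5, with coefficient -2. Constant term is 11.
Degree = 5, leading coefficient = -2, constant term = 11


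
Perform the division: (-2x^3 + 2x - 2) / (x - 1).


(-2x^3 + 2x - 2) / (x - 1)
Step 1: -2x^2 * (x - 1) = -2x^3 + 2x^2; subtract.
Step 2: -2x * (x - 1) = -2x^2 + 2x; subtract.
Step 3: 0 * (x - 1) = 0; subtract.
Quotient: -2x^2 - 2x, Remainder: -2


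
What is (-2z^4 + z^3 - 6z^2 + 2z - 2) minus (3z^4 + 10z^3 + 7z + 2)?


Distribute the minus sign:
  (-2z^4 + z^3 - 6z^2 + 2z - 2)
- (3z^4 + 10z^3 + 7z + 2)
Negate second polynomial: -3z^4 - 10z^3 - 7z - 2
Add: -5z^4 - 9z^3 - 6z^2 - 5z - 4


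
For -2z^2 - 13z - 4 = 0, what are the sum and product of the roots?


For az^2+bz+c=0: sum = -b/a, product = c/a.
a=-2, b=-13, c=-4
Sum = -(-13)/-2 = -13/2
Product = (-4)/-2 = 2


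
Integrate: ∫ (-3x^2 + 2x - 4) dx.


Reverse power rule on each term:
  ∫ -3x^2 dx = -x^3
  ∫ 2x dx = x^2
  ∫ -4 dx = -4x
F(x) = -x^3 + x^2 - 4x + C


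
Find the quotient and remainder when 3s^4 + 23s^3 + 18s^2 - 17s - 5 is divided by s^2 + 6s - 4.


(3s^4 + 23s^3 + 18s^2 - 17s - 5) / (s^2 + 6s - 4)
Step 1: 3s^2 * (s^2 + 6s - 4) = 3s^4 + 18s^3 - 12s^2; subtract.
Step 2: 5s * (s^2 + 6s - 4) = 5s^3 + 30s^2 - 20s; subtract.
Step 3: 0 * (s^2 + 6s - 4) = 0; subtract.
Quotient: 3s^2 + 5s, Remainder: 3s - 5


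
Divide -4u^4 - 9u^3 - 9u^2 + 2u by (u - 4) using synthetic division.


Synthetic division with c = 4. Coefficients: -4, -9, -9, 2, 0
Bring down -4.
  -4 * 4 = -16; -16 - 9 = -25
  -25 * 4 = -100; -100 - 9 = -109
  -109 * 4 = -436; -436 + 2 = -434
  -434 * 4 = -1736; -1736 + 0 = -1736
Quotient: -4u^3 - 25u^2 - 109u - 434, Remainder: -1736


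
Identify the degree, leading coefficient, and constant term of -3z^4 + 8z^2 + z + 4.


Highest power of z is 4, with coefficient -3. Constant term is 4.
Degree = 4, leading coefficient = -3, constant term = 4


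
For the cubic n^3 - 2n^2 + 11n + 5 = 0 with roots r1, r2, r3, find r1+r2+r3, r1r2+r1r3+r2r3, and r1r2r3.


Monic cubic n^3+bn^2+cn+d=0: sum=-b, pairwise sum=c, product=-d.
b=-2, c=11, d=5
r1+r2+r3 = 2
r1r2+r1r3+r2r3 = 11
r1r2r3 = -5


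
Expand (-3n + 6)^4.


Expand (-3n + 6)^4 by repeated multiplication:
  (-3n + 6)^2 = 9n^2 - 36n + 36
  (-3n + 6)^3 = -27n^3 + 162n^2 - 324n + 216
= 81n^4 - 648n^3 + 1944n^2 - 2592n + 1296


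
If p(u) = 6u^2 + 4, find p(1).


Using direct substitution:
  6 * (1)^2 = 6
  0 * (1)^1 = 0
  constant: 4
Sum = 6 + 0 + 4 = 10


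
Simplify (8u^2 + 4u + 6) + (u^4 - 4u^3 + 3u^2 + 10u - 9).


Align terms by degree and add:
  8u^2 + 4u + 6
+ u^4 - 4u^3 + 3u^2 + 10u - 9
= u^4 - 4u^3 + 11u^2 + 14u - 3


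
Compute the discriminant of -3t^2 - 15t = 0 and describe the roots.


D = b^2 - 4ac = (-15)^2 - 4(-3)(0) = 225 = 225
Since D > 0: two distinct rational roots


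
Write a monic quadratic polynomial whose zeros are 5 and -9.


p(t) = (t - 5)(t + 9)
Expand: t^2 + 4t - 45


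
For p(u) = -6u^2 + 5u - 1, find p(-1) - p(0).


p(-1) = -12
p(0) = -1
p(-1) - p(0) = -12 + 1 = -11


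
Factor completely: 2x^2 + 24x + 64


Roots satisfy r1 + r2 = -b/a = -12 and r1*r2 = c/a = 32.
So r1 = -4, r2 = -8.
2x^2 + 24x + 64 = 2(x - r1)(x - r2) = 2(x + 4)(x + 8)


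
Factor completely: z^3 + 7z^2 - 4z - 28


Try integer roots (divisors of -28). z=-7: p(-7)=0.
Divide out (z + 7): quotient is z^2 - 4.
Factor the quadratic: (z + 2)(z - 2)
Result: (z + 7)(z + 2)(z - 2)


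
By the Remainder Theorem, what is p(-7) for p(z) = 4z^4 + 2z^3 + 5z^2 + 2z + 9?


By the Remainder Theorem, the remainder equals p(-7):
  4*(-7)^4 = 9604
  2*(-7)^3 = -686
  5*(-7)^2 = 245
  2*(-7)^1 = -14
  constant: 9
Sum: 9604 - 686 + 245 - 14 + 9 = 9158


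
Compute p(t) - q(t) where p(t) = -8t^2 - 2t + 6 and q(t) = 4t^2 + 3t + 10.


Distribute the minus sign:
  (-8t^2 - 2t + 6)
- (4t^2 + 3t + 10)
Negate second polynomial: -4t^2 - 3t - 10
Add: -12t^2 - 5t - 4


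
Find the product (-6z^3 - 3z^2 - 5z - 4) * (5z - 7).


Distribute each term of the first polynomial:
  (-6z^3)(5z - 7) = -30z^4 + 42z^3
  (-3z^2)(5z - 7) = -15z^3 + 21z^2
  (-5z)(5z - 7) = -25z^2 + 35z
  (-4)(5z - 7) = -20z + 28
Sum: -30z^4 + 27z^3 - 4z^2 + 15z + 28


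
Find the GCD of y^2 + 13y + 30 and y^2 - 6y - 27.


Factor each:
  y^2 + 13y + 30 = (y + 3)(y + 10)
  y^2 - 6y - 27 = (y + 3)(y - 9)
Common monic factor: y + 3


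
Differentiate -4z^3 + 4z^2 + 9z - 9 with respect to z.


Apply the power rule term by term:
  d/dz(-4z^3) = -12z^2
  d/dz(4z^2) = 8z
  d/dz(9z) = 9
  d/dz(-9) = 0
p'(z) = -12z^2 + 8z + 9


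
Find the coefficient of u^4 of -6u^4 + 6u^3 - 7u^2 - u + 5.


Read off the coefficient of u^4: -6


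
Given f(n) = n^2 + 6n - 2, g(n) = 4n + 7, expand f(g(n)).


Substitute g(n) into f:
f(g(n)) = 1*(4n + 7)^2 + 6*(4n + 7) + (-2)
(4n + 7)^2 = 16n^2 + 56n + 49
Expand and combine: 16n^2 + 80n + 89


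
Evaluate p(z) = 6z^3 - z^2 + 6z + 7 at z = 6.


Using direct substitution:
  6 * (6)^3 = 1296
  -1 * (6)^2 = -36
  6 * (6)^1 = 36
  constant: 7
Sum = 1296 - 36 + 36 + 7 = 1303


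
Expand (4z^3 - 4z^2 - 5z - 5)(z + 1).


Distribute each term of the first polynomial:
  (4z^3)(z + 1) = 4z^4 + 4z^3
  (-4z^2)(z + 1) = -4z^3 - 4z^2
  (-5z)(z + 1) = -5z^2 - 5z
  (-5)(z + 1) = -5z - 5
Sum: 4z^4 - 9z^2 - 10z - 5


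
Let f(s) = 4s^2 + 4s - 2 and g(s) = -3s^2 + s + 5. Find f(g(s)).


Substitute g(s) into f:
f(g(s)) = 4*(-3s^2 + s + 5)^2 + 4*(-3s^2 + s + 5) + (-2)
(-3s^2 + s + 5)^2 = 9s^4 - 6s^3 - 29s^2 + 10s + 25
Expand and combine: 36s^4 - 24s^3 - 128s^2 + 44s + 118


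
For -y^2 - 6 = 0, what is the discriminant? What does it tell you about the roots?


D = b^2 - 4ac = (0)^2 - 4(-1)(-6) = 0 - 24 = -24
Since D < 0: two complex conjugate roots (no real roots)


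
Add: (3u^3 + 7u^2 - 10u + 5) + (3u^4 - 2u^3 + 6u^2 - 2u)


Align terms by degree and add:
  3u^3 + 7u^2 - 10u + 5
+ 3u^4 - 2u^3 + 6u^2 - 2u
= 3u^4 + u^3 + 13u^2 - 12u + 5


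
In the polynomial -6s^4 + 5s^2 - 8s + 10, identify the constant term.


Read off the constant term: 10


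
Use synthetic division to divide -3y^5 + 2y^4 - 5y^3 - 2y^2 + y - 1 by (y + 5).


Synthetic division with c = -5. Coefficients: -3, 2, -5, -2, 1, -1
Bring down -3.
  -3 * -5 = 15; 15 + 2 = 17
  17 * -5 = -85; -85 - 5 = -90
  -90 * -5 = 450; 450 - 2 = 448
  448 * -5 = -2240; -2240 + 1 = -2239
  -2239 * -5 = 11195; 11195 - 1 = 11194
Quotient: -3y^4 + 17y^3 - 90y^2 + 448y - 2239, Remainder: 11194


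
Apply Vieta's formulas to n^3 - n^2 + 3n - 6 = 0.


Monic cubic n^3+bn^2+cn+d=0: sum=-b, pairwise sum=c, product=-d.
b=-1, c=3, d=-6
r1+r2+r3 = 1
r1r2+r1r3+r2r3 = 3
r1r2r3 = 6


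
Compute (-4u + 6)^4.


Expand (-4u + 6)^4 by repeated multiplication:
  (-4u + 6)^2 = 16u^2 - 48u + 36
  (-4u + 6)^3 = -64u^3 + 288u^2 - 432u + 216
= 256u^4 - 1536u^3 + 3456u^2 - 3456u + 1296


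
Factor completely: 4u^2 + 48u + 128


Roots satisfy r1 + r2 = -b/a = -12 and r1*r2 = c/a = 32.
So r1 = -8, r2 = -4.
4u^2 + 48u + 128 = 4(u - r1)(u - r2) = 4(u + 8)(u + 4)


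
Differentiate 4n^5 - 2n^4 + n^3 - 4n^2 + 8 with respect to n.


Apply the power rule term by term:
  d/dn(4n^5) = 20n^4
  d/dn(-2n^4) = -8n^3
  d/dn(n^3) = 3n^2
  d/dn(-4n^2) = -8n
  d/dn(8) = 0
p'(n) = 20n^4 - 8n^3 + 3n^2 - 8n


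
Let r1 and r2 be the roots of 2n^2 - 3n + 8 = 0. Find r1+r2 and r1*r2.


For an^2+bn+c=0: sum = -b/a, product = c/a.
a=2, b=-3, c=8
Sum = -(-3)/2 = 3/2
Product = (8)/2 = 4


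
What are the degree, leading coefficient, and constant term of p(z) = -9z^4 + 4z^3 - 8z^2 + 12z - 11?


Highest power of z is 4, with coefficient -9. Constant term is -11.
Degree = 4, leading coefficient = -9, constant term = -11


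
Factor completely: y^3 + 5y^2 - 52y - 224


Try integer roots (divisors of -224). y=-8: p(-8)=0.
Divide out (y + 8): quotient is y^2 - 3y - 28.
Factor the quadratic: (y + 4)(y - 7)
Result: (y + 8)(y + 4)(y - 7)


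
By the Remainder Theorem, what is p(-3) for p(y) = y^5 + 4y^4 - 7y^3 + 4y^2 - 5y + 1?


By the Remainder Theorem, the remainder equals p(-3):
  1*(-3)^5 = -243
  4*(-3)^4 = 324
  -7*(-3)^3 = 189
  4*(-3)^2 = 36
  -5*(-3)^1 = 15
  constant: 1
Sum: -243 + 324 + 189 + 36 + 15 + 1 = 322


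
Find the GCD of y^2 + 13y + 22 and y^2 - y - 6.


Factor each:
  y^2 + 13y + 22 = (y + 2)(y + 11)
  y^2 - y - 6 = (y + 2)(y - 3)
Common monic factor: y + 2


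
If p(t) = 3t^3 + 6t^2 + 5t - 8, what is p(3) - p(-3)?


p(3) = 142
p(-3) = -50
p(3) - p(-3) = 142 + 50 = 192


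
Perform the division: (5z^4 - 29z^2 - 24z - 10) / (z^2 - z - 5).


(5z^4 - 29z^2 - 24z - 10) / (z^2 - z - 5)
Step 1: 5z^2 * (z^2 - z - 5) = 5z^4 - 5z^3 - 25z^2; subtract.
Step 2: 5z * (z^2 - z - 5) = 5z^3 - 5z^2 - 25z; subtract.
Step 3: 1 * (z^2 - z - 5) = z^2 - z - 5; subtract.
Quotient: 5z^2 + 5z + 1, Remainder: 2z - 5


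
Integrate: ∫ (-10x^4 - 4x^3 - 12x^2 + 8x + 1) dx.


Reverse power rule on each term:
  ∫ -10x^4 dx = -2x^5
  ∫ -4x^3 dx = -x^4
  ∫ -12x^2 dx = -4x^3
  ∫ 8x dx = 4x^2
  ∫ 1 dx = x
F(x) = -2x^5 - x^4 - 4x^3 + 4x^2 + x + C


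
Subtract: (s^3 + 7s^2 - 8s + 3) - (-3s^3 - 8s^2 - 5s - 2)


Distribute the minus sign:
  (s^3 + 7s^2 - 8s + 3)
- (-3s^3 - 8s^2 - 5s - 2)
Negate second polynomial: 3s^3 + 8s^2 + 5s + 2
Add: 4s^3 + 15s^2 - 3s + 5


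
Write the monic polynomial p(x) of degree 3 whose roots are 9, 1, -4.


p(x) = (x - 9)(x - 1)(x + 4)
Expand: x^3 - 6x^2 - 31x + 36


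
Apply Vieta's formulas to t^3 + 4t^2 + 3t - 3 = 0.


Monic cubic t^3+bt^2+ct+d=0: sum=-b, pairwise sum=c, product=-d.
b=4, c=3, d=-3
r1+r2+r3 = -4
r1r2+r1r3+r2r3 = 3
r1r2r3 = 3


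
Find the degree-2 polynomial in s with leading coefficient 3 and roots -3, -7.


p(s) = 3(s + 3)(s + 7)
Expand: 3s^2 + 30s + 63


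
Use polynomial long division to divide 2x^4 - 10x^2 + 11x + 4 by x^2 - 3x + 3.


(2x^4 - 10x^2 + 11x + 4) / (x^2 - 3x + 3)
Step 1: 2x^2 * (x^2 - 3x + 3) = 2x^4 - 6x^3 + 6x^2; subtract.
Step 2: 6x * (x^2 - 3x + 3) = 6x^3 - 18x^2 + 18x; subtract.
Step 3: 2 * (x^2 - 3x + 3) = 2x^2 - 6x + 6; subtract.
Quotient: 2x^2 + 6x + 2, Remainder: -x - 2


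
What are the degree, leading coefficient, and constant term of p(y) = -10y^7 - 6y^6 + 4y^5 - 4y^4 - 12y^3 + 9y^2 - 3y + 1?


Highest power of y is 7, with coefficient -10. Constant term is 1.
Degree = 7, leading coefficient = -10, constant term = 1


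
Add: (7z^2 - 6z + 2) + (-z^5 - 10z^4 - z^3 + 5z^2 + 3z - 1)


Align terms by degree and add:
  7z^2 - 6z + 2
  -z^5 - 10z^4 - z^3 + 5z^2 + 3z - 1
= -z^5 - 10z^4 - z^3 + 12z^2 - 3z + 1


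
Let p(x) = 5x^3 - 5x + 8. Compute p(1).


Using direct substitution:
  5 * (1)^3 = 5
  0 * (1)^2 = 0
  -5 * (1)^1 = -5
  constant: 8
Sum = 5 + 0 - 5 + 8 = 8


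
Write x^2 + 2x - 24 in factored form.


Roots satisfy r1 + r2 = -b/a = -2 and r1*r2 = c/a = -24.
So r1 = 4, r2 = -6.
x^2 + 2x - 24 = (x - r1)(x - r2) = (x - 4)(x + 6)


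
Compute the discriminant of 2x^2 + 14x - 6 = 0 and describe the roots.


D = b^2 - 4ac = (14)^2 - 4(2)(-6) = 196 + 48 = 244
Since D > 0: two distinct irrational roots


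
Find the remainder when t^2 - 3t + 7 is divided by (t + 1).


By the Remainder Theorem, the remainder equals p(-1):
  1*(-1)^2 = 1
  -3*(-1)^1 = 3
  constant: 7
Sum: 1 + 3 + 7 = 11


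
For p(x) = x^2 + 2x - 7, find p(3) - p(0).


p(3) = 8
p(0) = -7
p(3) - p(0) = 8 + 7 = 15


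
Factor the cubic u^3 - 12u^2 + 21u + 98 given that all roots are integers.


Try integer roots (divisors of 98). u=7: p(7)=0.
Divide out (u - 7): quotient is u^2 - 5u - 14.
Factor the quadratic: (u - 7)(u + 2)
Result: (u - 7)(u - 7)(u + 2)


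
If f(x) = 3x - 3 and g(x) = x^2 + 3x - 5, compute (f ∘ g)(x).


Substitute g(x) into f:
f(g(x)) = 3*(x^2 + 3x - 5) + (-3)
Expand and combine: 3x^2 + 9x - 18


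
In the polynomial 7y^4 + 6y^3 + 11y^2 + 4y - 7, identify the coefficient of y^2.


Read off the coefficient of y^2: 11


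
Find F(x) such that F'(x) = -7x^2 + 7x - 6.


Reverse power rule on each term:
  ∫ -7x^2 dx = -(7/3)x^3
  ∫ 7x dx = (7/2)x^2
  ∫ -6 dx = -6x
F(x) = -(7/3)x^3 + (7/2)x^2 - 6x + C


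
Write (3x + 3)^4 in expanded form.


Expand (3x + 3)^4 by repeated multiplication:
  (3x + 3)^2 = 9x^2 + 18x + 9
  (3x + 3)^3 = 27x^3 + 81x^2 + 81x + 27
= 81x^4 + 324x^3 + 486x^2 + 324x + 81


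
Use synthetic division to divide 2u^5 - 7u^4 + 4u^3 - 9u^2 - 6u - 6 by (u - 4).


Synthetic division with c = 4. Coefficients: 2, -7, 4, -9, -6, -6
Bring down 2.
  2 * 4 = 8; 8 - 7 = 1
  1 * 4 = 4; 4 + 4 = 8
  8 * 4 = 32; 32 - 9 = 23
  23 * 4 = 92; 92 - 6 = 86
  86 * 4 = 344; 344 - 6 = 338
Quotient: 2u^4 + u^3 + 8u^2 + 23u + 86, Remainder: 338


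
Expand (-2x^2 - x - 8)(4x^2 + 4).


Distribute each term of the first polynomial:
  (-2x^2)(4x^2 + 4) = -8x^4 - 8x^2
  (-x)(4x^2 + 4) = -4x^3 - 4x
  (-8)(4x^2 + 4) = -32x^2 - 32
Sum: -8x^4 - 4x^3 - 40x^2 - 4x - 32


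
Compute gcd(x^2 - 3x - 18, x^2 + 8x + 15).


Factor each:
  x^2 - 3x - 18 = (x + 3)(x - 6)
  x^2 + 8x + 15 = (x + 3)(x + 5)
Common monic factor: x + 3


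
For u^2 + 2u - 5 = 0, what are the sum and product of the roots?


For au^2+bu+c=0: sum = -b/a, product = c/a.
a=1, b=2, c=-5
Sum = -(2)/1 = -2
Product = (-5)/1 = -5


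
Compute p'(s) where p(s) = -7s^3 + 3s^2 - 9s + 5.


Apply the power rule term by term:
  d/ds(-7s^3) = -21s^2
  d/ds(3s^2) = 6s
  d/ds(-9s) = -9
  d/ds(5) = 0
p'(s) = -21s^2 + 6s - 9


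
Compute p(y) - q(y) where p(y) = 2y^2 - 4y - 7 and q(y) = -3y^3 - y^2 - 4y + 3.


Distribute the minus sign:
  (2y^2 - 4y - 7)
- (-3y^3 - y^2 - 4y + 3)
Negate second polynomial: 3y^3 + y^2 + 4y - 3
Add: 3y^3 + 3y^2 - 10


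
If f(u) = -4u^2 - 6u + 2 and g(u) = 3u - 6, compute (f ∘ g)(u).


Substitute g(u) into f:
f(g(u)) = -4*(3u - 6)^2 + (-6)*(3u - 6) + 2
(3u - 6)^2 = 9u^2 - 36u + 36
Expand and combine: -36u^2 + 126u - 106


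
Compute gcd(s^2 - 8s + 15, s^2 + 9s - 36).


Factor each:
  s^2 - 8s + 15 = (s - 3)(s - 5)
  s^2 + 9s - 36 = (s - 3)(s + 12)
Common monic factor: s - 3


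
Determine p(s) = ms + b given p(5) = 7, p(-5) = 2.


p(s) = ms + b. Using p(5)=7, p(-5)=2:
m = (7 - 2)/(5 + 5) = 5/10 = 1/2
b = 7 - m*(5) = 7 - 5/2 = 9/2
p(s) = (1/2)s + (9/2)


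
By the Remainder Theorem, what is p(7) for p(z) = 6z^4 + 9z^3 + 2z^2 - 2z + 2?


By the Remainder Theorem, the remainder equals p(7):
  6*(7)^4 = 14406
  9*(7)^3 = 3087
  2*(7)^2 = 98
  -2*(7)^1 = -14
  constant: 2
Sum: 14406 + 3087 + 98 - 14 + 2 = 17579


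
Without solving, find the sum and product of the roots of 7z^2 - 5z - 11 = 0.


For az^2+bz+c=0: sum = -b/a, product = c/a.
a=7, b=-5, c=-11
Sum = -(-5)/7 = 5/7
Product = (-11)/7 = -11/7


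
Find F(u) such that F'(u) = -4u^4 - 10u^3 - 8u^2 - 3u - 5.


Reverse power rule on each term:
  ∫ -4u^4 du = -(4/5)u^5
  ∫ -10u^3 du = -(5/2)u^4
  ∫ -8u^2 du = -(8/3)u^3
  ∫ -3u du = -(3/2)u^2
  ∫ -5 du = -5u
F(u) = -(4/5)u^5 - (5/2)u^4 - (8/3)u^3 - (3/2)u^2 - 5u + C


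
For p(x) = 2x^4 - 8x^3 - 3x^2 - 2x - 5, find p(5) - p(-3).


p(5) = 160
p(-3) = 352
p(5) - p(-3) = 160 - 352 = -192


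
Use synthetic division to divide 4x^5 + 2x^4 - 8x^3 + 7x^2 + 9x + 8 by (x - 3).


Synthetic division with c = 3. Coefficients: 4, 2, -8, 7, 9, 8
Bring down 4.
  4 * 3 = 12; 12 + 2 = 14
  14 * 3 = 42; 42 - 8 = 34
  34 * 3 = 102; 102 + 7 = 109
  109 * 3 = 327; 327 + 9 = 336
  336 * 3 = 1008; 1008 + 8 = 1016
Quotient: 4x^4 + 14x^3 + 34x^2 + 109x + 336, Remainder: 1016


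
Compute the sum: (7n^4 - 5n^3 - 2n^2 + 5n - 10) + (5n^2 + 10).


Align terms by degree and add:
  7n^4 - 5n^3 - 2n^2 + 5n - 10
+ 5n^2 + 10
= 7n^4 - 5n^3 + 3n^2 + 5n


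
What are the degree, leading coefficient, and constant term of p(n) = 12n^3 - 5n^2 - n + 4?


Highest power of n is 3, with coefficient 12. Constant term is 4.
Degree = 3, leading coefficient = 12, constant term = 4


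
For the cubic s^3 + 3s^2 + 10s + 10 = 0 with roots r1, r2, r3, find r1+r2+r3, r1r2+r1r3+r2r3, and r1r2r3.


Monic cubic s^3+bs^2+cs+d=0: sum=-b, pairwise sum=c, product=-d.
b=3, c=10, d=10
r1+r2+r3 = -3
r1r2+r1r3+r2r3 = 10
r1r2r3 = -10


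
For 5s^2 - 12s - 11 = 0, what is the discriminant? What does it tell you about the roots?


D = b^2 - 4ac = (-12)^2 - 4(5)(-11) = 144 + 220 = 364
Since D > 0: two distinct irrational roots


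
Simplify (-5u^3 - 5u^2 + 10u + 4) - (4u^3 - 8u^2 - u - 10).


Distribute the minus sign:
  (-5u^3 - 5u^2 + 10u + 4)
- (4u^3 - 8u^2 - u - 10)
Negate second polynomial: -4u^3 + 8u^2 + u + 10
Add: -9u^3 + 3u^2 + 11u + 14


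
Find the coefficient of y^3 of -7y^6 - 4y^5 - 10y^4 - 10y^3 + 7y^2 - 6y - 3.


Read off the coefficient of y^3: -10


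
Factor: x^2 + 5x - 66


Roots satisfy r1 + r2 = -b/a = -5 and r1*r2 = c/a = -66.
So r1 = 6, r2 = -11.
x^2 + 5x - 66 = (x - r1)(x - r2) = (x - 6)(x + 11)


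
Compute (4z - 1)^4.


Expand (4z - 1)^4 by repeated multiplication:
  (4z - 1)^2 = 16z^2 - 8z + 1
  (4z - 1)^3 = 64z^3 - 48z^2 + 12z - 1
= 256z^4 - 256z^3 + 96z^2 - 16z + 1


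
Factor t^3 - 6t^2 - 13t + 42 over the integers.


Try integer roots (divisors of 42). t=7: p(7)=0.
Divide out (t - 7): quotient is t^2 + t - 6.
Factor the quadratic: (t - 2)(t + 3)
Result: (t - 7)(t - 2)(t + 3)


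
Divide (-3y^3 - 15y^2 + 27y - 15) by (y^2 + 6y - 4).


(-3y^3 - 15y^2 + 27y - 15) / (y^2 + 6y - 4)
Step 1: -3y * (y^2 + 6y - 4) = -3y^3 - 18y^2 + 12y; subtract.
Step 2: 3 * (y^2 + 6y - 4) = 3y^2 + 18y - 12; subtract.
Quotient: -3y + 3, Remainder: -3y - 3


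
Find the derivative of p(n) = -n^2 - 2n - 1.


Apply the power rule term by term:
  d/dn(-n^2) = -2n
  d/dn(-2n) = -2
  d/dn(-1) = 0
p'(n) = -2n - 2


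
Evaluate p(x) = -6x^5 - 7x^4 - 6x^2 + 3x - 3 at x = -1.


Using direct substitution:
  -6 * (-1)^5 = 6
  -7 * (-1)^4 = -7
  0 * (-1)^3 = 0
  -6 * (-1)^2 = -6
  3 * (-1)^1 = -3
  constant: -3
Sum = 6 - 7 + 0 - 6 - 3 - 3 = -13


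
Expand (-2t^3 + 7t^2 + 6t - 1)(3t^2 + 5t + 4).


Distribute each term of the first polynomial:
  (-2t^3)(3t^2 + 5t + 4) = -6t^5 - 10t^4 - 8t^3
  (7t^2)(3t^2 + 5t + 4) = 21t^4 + 35t^3 + 28t^2
  (6t)(3t^2 + 5t + 4) = 18t^3 + 30t^2 + 24t
  (-1)(3t^2 + 5t + 4) = -3t^2 - 5t - 4
Sum: -6t^5 + 11t^4 + 45t^3 + 55t^2 + 19t - 4


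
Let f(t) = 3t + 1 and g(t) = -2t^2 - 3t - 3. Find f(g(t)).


Substitute g(t) into f:
f(g(t)) = 3*(-2t^2 - 3t - 3) + 1
Expand and combine: -6t^2 - 9t - 8


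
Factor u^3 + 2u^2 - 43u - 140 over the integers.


Try integer roots (divisors of -140). u=-5: p(-5)=0.
Divide out (u + 5): quotient is u^2 - 3u - 28.
Factor the quadratic: (u + 4)(u - 7)
Result: (u + 5)(u + 4)(u - 7)


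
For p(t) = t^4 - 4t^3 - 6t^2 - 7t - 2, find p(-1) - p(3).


p(-1) = 4
p(3) = -104
p(-1) - p(3) = 4 + 104 = 108


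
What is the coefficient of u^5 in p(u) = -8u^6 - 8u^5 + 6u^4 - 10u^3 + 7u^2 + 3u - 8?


Read off the coefficient of u^5: -8


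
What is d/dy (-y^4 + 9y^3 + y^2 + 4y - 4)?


Apply the power rule term by term:
  d/dy(-y^4) = -4y^3
  d/dy(9y^3) = 27y^2
  d/dy(y^2) = 2y
  d/dy(4y) = 4
  d/dy(-4) = 0
p'(y) = -4y^3 + 27y^2 + 2y + 4


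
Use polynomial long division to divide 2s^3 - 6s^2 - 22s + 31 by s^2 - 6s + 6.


(2s^3 - 6s^2 - 22s + 31) / (s^2 - 6s + 6)
Step 1: 2s * (s^2 - 6s + 6) = 2s^3 - 12s^2 + 12s; subtract.
Step 2: 6 * (s^2 - 6s + 6) = 6s^2 - 36s + 36; subtract.
Quotient: 2s + 6, Remainder: 2s - 5


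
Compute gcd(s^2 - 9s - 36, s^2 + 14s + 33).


Factor each:
  s^2 - 9s - 36 = (s + 3)(s - 12)
  s^2 + 14s + 33 = (s + 3)(s + 11)
Common monic factor: s + 3


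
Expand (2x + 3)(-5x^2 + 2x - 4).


Distribute each term of the first polynomial:
  (2x)(-5x^2 + 2x - 4) = -10x^3 + 4x^2 - 8x
  (3)(-5x^2 + 2x - 4) = -15x^2 + 6x - 12
Sum: -10x^3 - 11x^2 - 2x - 12


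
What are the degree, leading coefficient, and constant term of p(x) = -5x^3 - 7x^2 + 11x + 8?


Highest power of x is 3, with coefficient -5. Constant term is 8.
Degree = 3, leading coefficient = -5, constant term = 8


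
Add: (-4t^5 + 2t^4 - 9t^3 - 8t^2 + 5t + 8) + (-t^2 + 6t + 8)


Align terms by degree and add:
  -4t^5 + 2t^4 - 9t^3 - 8t^2 + 5t + 8
  -t^2 + 6t + 8
= -4t^5 + 2t^4 - 9t^3 - 9t^2 + 11t + 16


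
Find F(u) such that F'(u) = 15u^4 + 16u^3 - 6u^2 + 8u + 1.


Reverse power rule on each term:
  ∫ 15u^4 du = 3u^5
  ∫ 16u^3 du = 4u^4
  ∫ -6u^2 du = -2u^3
  ∫ 8u du = 4u^2
  ∫ 1 du = u
F(u) = 3u^5 + 4u^4 - 2u^3 + 4u^2 + u + C


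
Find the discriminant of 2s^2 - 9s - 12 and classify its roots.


D = b^2 - 4ac = (-9)^2 - 4(2)(-12) = 81 + 96 = 177
Since D > 0: two distinct irrational roots


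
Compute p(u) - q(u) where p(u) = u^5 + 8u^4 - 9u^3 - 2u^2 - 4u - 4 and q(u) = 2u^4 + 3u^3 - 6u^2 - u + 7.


Distribute the minus sign:
  (u^5 + 8u^4 - 9u^3 - 2u^2 - 4u - 4)
- (2u^4 + 3u^3 - 6u^2 - u + 7)
Negate second polynomial: -2u^4 - 3u^3 + 6u^2 + u - 7
Add: u^5 + 6u^4 - 12u^3 + 4u^2 - 3u - 11


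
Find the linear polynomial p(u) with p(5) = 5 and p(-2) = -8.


p(u) = mu + b. Using p(5)=5, p(-2)=-8:
m = (5 + 8)/(5 + 2) = 13/7 = 13/7
b = 5 - m*(5) = 5 - 65/7 = -30/7
p(u) = (13/7)u - (30/7)


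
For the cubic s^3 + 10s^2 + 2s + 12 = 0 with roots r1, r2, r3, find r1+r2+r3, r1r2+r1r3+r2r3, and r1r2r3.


Monic cubic s^3+bs^2+cs+d=0: sum=-b, pairwise sum=c, product=-d.
b=10, c=2, d=12
r1+r2+r3 = -10
r1r2+r1r3+r2r3 = 2
r1r2r3 = -12


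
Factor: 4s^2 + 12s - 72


Roots satisfy r1 + r2 = -b/a = -3 and r1*r2 = c/a = -18.
So r1 = 3, r2 = -6.
4s^2 + 12s - 72 = 4(s - r1)(s - r2) = 4(s - 3)(s + 6)


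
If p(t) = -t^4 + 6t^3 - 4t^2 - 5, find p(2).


Using direct substitution:
  -1 * (2)^4 = -16
  6 * (2)^3 = 48
  -4 * (2)^2 = -16
  0 * (2)^1 = 0
  constant: -5
Sum = -16 + 48 - 16 + 0 - 5 = 11


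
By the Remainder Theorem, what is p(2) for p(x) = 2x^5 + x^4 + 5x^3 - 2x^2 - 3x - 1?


By the Remainder Theorem, the remainder equals p(2):
  2*(2)^5 = 64
  1*(2)^4 = 16
  5*(2)^3 = 40
  -2*(2)^2 = -8
  -3*(2)^1 = -6
  constant: -1
Sum: 64 + 16 + 40 - 8 - 6 - 1 = 105


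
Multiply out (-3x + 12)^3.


Expand (-3x + 12)^3 by repeated multiplication:
  (-3x + 12)^2 = 9x^2 - 72x + 144
= -27x^3 + 324x^2 - 1296x + 1728


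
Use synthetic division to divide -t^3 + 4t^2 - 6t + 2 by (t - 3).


Synthetic division with c = 3. Coefficients: -1, 4, -6, 2
Bring down -1.
  -1 * 3 = -3; -3 + 4 = 1
  1 * 3 = 3; 3 - 6 = -3
  -3 * 3 = -9; -9 + 2 = -7
Quotient: -t^2 + t - 3, Remainder: -7
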